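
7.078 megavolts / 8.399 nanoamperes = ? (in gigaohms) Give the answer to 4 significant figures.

842700 gigaohms

(7.078 × 10^6) / (8.399 × 10^-9) = 0.842719 × 10^15 Ω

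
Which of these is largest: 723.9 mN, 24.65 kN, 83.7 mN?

24.65 kN

723.9 mN = 0.7239 N
24.65 kN = 24650 N
83.7 mN = 0.0837 N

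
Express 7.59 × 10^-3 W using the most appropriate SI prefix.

= 7.59 × 10^-3 W; 10^-3 is milli.

7.59 mW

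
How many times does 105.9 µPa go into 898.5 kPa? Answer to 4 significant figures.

8484000000

(898.5 × 10³) / (105.9 × 10⁻⁶) = 8.4844 × 10⁹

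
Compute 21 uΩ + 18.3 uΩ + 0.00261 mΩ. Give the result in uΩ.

41.91 uΩ

In uΩ:
  21 uΩ → 21
  18.3 uΩ → 18.3
  0.00261 mΩ = 0.00261 × 10³ uΩ = 2.61
Sum: 21 + 18.3 + 2.61 = 41.91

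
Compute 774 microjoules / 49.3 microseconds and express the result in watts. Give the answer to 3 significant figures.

(774e-6) / (49.3e-6) = 15.7 W

15.7 watts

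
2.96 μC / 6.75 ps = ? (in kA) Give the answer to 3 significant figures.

(2.96e-6) / (6.75e-12) = 0.43852e6 A

439 kA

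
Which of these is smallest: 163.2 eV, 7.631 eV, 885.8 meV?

163.2 eV = 163.2 eV
7.631 eV = 7.631 eV
885.8 meV = 0.8858 eV

885.8 meV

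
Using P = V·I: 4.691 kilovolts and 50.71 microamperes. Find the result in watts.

4.691e3 × 50.71e-6 = 237.88061e-3 W

0.23788061 watts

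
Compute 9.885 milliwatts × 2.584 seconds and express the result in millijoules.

25.54284 millijoules

9.885 × 10^-3 × 2.584 = 25.54284 × 10^-3 J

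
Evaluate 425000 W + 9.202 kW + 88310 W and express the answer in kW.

522.512 kW

In kW:
  425000 W = 425000 × 10⁻³ kW = 425
  9.202 kW → 9.202
  88310 W = 88310 × 10⁻³ kW = 88.31
Sum: 425 + 9.202 + 88.31 = 522.512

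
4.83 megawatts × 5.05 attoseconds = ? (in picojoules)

24.3915 picojoules

4.83 × 10⁶ × 5.05 × 10⁻¹⁸ = 24.3915 × 10⁻¹² J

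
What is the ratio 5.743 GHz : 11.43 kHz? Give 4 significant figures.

502400

(5.743e9) / (11.43e3) = 0.50245e6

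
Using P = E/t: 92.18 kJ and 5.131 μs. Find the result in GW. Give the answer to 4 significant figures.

17.97 GW

(92.18e3) / (5.131e-6) = 17.9653e9 W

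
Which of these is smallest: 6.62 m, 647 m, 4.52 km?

6.62 m

6.62 m = 6.62 m
647 m = 647 m
4.52 km = 4520 m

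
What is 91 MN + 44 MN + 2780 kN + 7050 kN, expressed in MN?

In MN:
  91 MN → 91
  44 MN → 44
  2780 kN = 2780 × 10^-3 MN = 2.78
  7050 kN = 7050 × 10^-3 MN = 7.05
Sum: 91 + 44 + 2.78 + 7.05 = 144.83

144.83 MN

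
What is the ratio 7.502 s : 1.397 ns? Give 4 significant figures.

(7.502) / (1.397e-9) = 5.3701e9

5370000000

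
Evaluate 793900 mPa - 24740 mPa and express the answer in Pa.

769.16 Pa

In Pa:
  793900 mPa = 793900 × 10⁻³ Pa = 793.9
  24740 mPa = 24740 × 10⁻³ Pa = 24.74
Difference: 793.9 - 24.74 = 769.16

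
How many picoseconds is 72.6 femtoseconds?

femto = 10^-15, pico = 10^-12; factor is 10^-3.
72.6 × 10^-3 = 0.0726

0.0726 picoseconds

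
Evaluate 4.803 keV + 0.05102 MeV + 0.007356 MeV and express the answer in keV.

In keV:
  4.803 keV → 4.803
  0.05102 MeV = 0.05102e3 keV = 51.02
  0.007356 MeV = 0.007356e3 keV = 7.356
Sum: 4.803 + 51.02 + 7.356 = 63.179

63.179 keV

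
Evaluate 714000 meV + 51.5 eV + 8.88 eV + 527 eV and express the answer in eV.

In eV:
  714000 meV = 714000 × 10⁻³ eV = 714
  51.5 eV → 51.5
  8.88 eV → 8.88
  527 eV → 527
Sum: 714 + 51.5 + 8.88 + 527 = 1301.38

1301.38 eV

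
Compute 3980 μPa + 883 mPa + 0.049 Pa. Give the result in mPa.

In mPa:
  3980 μPa = 3980e-3 mPa = 3.98
  883 mPa → 883
  0.049 Pa = 0.049e3 mPa = 49
Sum: 3.98 + 883 + 49 = 935.98

935.98 mPa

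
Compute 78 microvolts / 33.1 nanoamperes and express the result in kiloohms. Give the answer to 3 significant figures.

2.36 kiloohms

(78e-6) / (33.1e-9) = 2.3565e3 Ω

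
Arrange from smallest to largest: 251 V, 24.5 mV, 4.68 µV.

4.68 µV < 24.5 mV < 251 V

251 V = 251 V
24.5 mV = 0.0245 V
4.68 µV = 0.00000468 V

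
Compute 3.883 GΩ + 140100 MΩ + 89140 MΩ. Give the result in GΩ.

233.123 GΩ

In GΩ:
  3.883 GΩ → 3.883
  140100 MΩ = 140100 × 10^-3 GΩ = 140.1
  89140 MΩ = 89140 × 10^-3 GΩ = 89.14
Sum: 3.883 + 140.1 + 89.14 = 233.123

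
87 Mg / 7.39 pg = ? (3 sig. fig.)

(87 × 10^6) / (7.39 × 10^-12) = 11.77 × 10^18

11800000000000000000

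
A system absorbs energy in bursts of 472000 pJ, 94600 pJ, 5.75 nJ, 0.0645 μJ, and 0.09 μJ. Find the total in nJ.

In nJ:
  472000 pJ = 472000 × 10⁻³ nJ = 472
  94600 pJ = 94600 × 10⁻³ nJ = 94.6
  5.75 nJ → 5.75
  0.0645 μJ = 0.0645 × 10³ nJ = 64.5
  0.09 μJ = 0.09 × 10³ nJ = 90
Sum: 472 + 94.6 + 5.75 + 64.5 + 90 = 726.85

726.85 nJ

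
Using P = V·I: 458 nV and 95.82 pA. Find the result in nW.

458e-9 × 95.82e-12 = 43885.56e-21 W

0.00000004388556 nW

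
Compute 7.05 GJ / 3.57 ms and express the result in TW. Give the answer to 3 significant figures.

1.97 TW

(7.05e9) / (3.57e-3) = 1.9748e12 W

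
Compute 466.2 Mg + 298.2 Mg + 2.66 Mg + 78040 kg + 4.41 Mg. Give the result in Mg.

849.51 Mg

In Mg:
  466.2 Mg → 466.2
  298.2 Mg → 298.2
  2.66 Mg → 2.66
  78040 kg = 78040 × 10⁻³ Mg = 78.04
  4.41 Mg → 4.41
Sum: 466.2 + 298.2 + 2.66 + 78.04 + 4.41 = 849.51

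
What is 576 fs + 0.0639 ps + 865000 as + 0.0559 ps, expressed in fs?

1560.8 fs

In fs:
  576 fs → 576
  0.0639 ps = 0.0639 × 10³ fs = 63.9
  865000 as = 865000 × 10⁻³ fs = 865
  0.0559 ps = 0.0559 × 10³ fs = 55.9
Sum: 576 + 63.9 + 865 + 55.9 = 1560.8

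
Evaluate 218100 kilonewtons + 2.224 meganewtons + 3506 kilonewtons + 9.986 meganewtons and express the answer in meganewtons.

In meganewtons:
  218100 kilonewtons = 218100 × 10⁻³ meganewtons = 218.1
  2.224 meganewtons → 2.224
  3506 kilonewtons = 3506 × 10⁻³ meganewtons = 3.506
  9.986 meganewtons → 9.986
Sum: 218.1 + 2.224 + 3.506 + 9.986 = 233.816

233.816 meganewtons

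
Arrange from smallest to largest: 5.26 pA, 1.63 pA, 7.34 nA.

1.63 pA < 5.26 pA < 7.34 nA

5.26 pA = 0.00000000000526 A
1.63 pA = 0.00000000000163 A
7.34 nA = 0.00000000734 A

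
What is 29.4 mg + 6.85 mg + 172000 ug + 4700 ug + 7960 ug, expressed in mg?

220.91 mg

In mg:
  29.4 mg → 29.4
  6.85 mg → 6.85
  172000 ug = 172000 × 10⁻³ mg = 172
  4700 ug = 4700 × 10⁻³ mg = 4.7
  7960 ug = 7960 × 10⁻³ mg = 7.96
Sum: 29.4 + 6.85 + 172 + 4.7 + 7.96 = 220.91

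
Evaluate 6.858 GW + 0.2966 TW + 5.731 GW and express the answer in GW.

309.189 GW

In GW:
  6.858 GW → 6.858
  0.2966 TW = 0.2966 × 10^3 GW = 296.6
  5.731 GW → 5.731
Sum: 6.858 + 296.6 + 5.731 = 309.189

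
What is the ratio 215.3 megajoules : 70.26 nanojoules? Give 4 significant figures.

3064000000000000

(215.3e6) / (70.26e-9) = 3.0643e15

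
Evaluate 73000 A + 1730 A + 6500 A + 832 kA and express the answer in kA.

913.23 kA

In kA:
  73000 A = 73000 × 10⁻³ kA = 73
  1730 A = 1730 × 10⁻³ kA = 1.73
  6500 A = 6500 × 10⁻³ kA = 6.5
  832 kA → 832
Sum: 73 + 1.73 + 6.5 + 832 = 913.23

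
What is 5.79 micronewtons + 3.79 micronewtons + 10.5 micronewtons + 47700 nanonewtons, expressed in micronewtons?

67.78 micronewtons

In micronewtons:
  5.79 micronewtons → 5.79
  3.79 micronewtons → 3.79
  10.5 micronewtons → 10.5
  47700 nanonewtons = 47700 × 10⁻³ micronewtons = 47.7
Sum: 5.79 + 3.79 + 10.5 + 47.7 = 67.78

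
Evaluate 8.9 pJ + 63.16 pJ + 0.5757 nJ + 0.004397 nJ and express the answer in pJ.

652.157 pJ

In pJ:
  8.9 pJ → 8.9
  63.16 pJ → 63.16
  0.5757 nJ = 0.5757 × 10³ pJ = 575.7
  0.004397 nJ = 0.004397 × 10³ pJ = 4.397
Sum: 8.9 + 63.16 + 575.7 + 4.397 = 652.157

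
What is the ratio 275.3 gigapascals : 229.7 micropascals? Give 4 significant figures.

1199000000000000

(275.3 × 10^9) / (229.7 × 10^-6) = 1.1985 × 10^15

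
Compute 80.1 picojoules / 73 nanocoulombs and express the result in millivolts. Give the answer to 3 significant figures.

1.10 millivolts

(80.1e-12) / (73e-9) = 1.0973e-3 V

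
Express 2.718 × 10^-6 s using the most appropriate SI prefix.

2.718 us

= 2.718 × 10^-6 s; 10^-6 is micro.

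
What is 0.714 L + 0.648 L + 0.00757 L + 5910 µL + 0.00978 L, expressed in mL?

1385.26 mL

In mL:
  0.714 L = 0.714e3 mL = 714
  0.648 L = 0.648e3 mL = 648
  0.00757 L = 0.00757e3 mL = 7.57
  5910 µL = 5910e-3 mL = 5.91
  0.00978 L = 0.00978e3 mL = 9.78
Sum: 714 + 648 + 7.57 + 5.91 + 9.78 = 1385.26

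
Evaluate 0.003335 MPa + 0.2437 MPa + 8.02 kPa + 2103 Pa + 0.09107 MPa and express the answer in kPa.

In kPa:
  0.003335 MPa = 0.003335 × 10³ kPa = 3.335
  0.2437 MPa = 0.2437 × 10³ kPa = 243.7
  8.02 kPa → 8.02
  2103 Pa = 2103 × 10⁻³ kPa = 2.103
  0.09107 MPa = 0.09107 × 10³ kPa = 91.07
Sum: 3.335 + 243.7 + 8.02 + 2.103 + 91.07 = 348.228

348.228 kPa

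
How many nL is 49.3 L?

49300000000 nL

(no prefix) = 10^0, nano = 10^-9; factor is 10^9.
49.3 × 10^9 = 49300000000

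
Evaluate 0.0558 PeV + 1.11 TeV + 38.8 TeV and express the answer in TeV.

In TeV:
  0.0558 PeV = 0.0558 × 10^3 TeV = 55.8
  1.11 TeV → 1.11
  38.8 TeV → 38.8
Sum: 55.8 + 1.11 + 38.8 = 95.71

95.71 TeV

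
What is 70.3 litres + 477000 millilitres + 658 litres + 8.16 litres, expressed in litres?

In litres:
  70.3 litres → 70.3
  477000 millilitres = 477000e-3 litres = 477
  658 litres → 658
  8.16 litres → 8.16
Sum: 70.3 + 477 + 658 + 8.16 = 1213.46

1213.46 litres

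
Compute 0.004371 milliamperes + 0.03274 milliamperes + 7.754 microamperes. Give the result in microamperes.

In microamperes:
  0.004371 milliamperes = 0.004371e3 microamperes = 4.371
  0.03274 milliamperes = 0.03274e3 microamperes = 32.74
  7.754 microamperes → 7.754
Sum: 4.371 + 32.74 + 7.754 = 44.865

44.865 microamperes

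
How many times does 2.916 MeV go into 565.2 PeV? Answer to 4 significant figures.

193800000000

(565.2 × 10^15) / (2.916 × 10^6) = 193.83 × 10^9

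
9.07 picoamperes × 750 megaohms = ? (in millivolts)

9.07 × 10^-12 × 750 × 10^6 = 6802.5 × 10^-6 V

6.8025 millivolts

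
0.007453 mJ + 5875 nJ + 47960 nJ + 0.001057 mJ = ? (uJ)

62.345 uJ

In uJ:
  0.007453 mJ = 0.007453 × 10³ uJ = 7.453
  5875 nJ = 5875 × 10⁻³ uJ = 5.875
  47960 nJ = 47960 × 10⁻³ uJ = 47.96
  0.001057 mJ = 0.001057 × 10³ uJ = 1.057
Sum: 7.453 + 5.875 + 47.96 + 1.057 = 62.345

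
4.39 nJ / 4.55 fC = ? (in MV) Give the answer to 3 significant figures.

(4.39 × 10^-9) / (4.55 × 10^-15) = 0.96484 × 10^6 V

0.965 MV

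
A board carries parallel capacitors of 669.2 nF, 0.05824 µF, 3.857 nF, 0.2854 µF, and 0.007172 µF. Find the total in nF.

In nF:
  669.2 nF → 669.2
  0.05824 µF = 0.05824e3 nF = 58.24
  3.857 nF → 3.857
  0.2854 µF = 0.2854e3 nF = 285.4
  0.007172 µF = 0.007172e3 nF = 7.172
Sum: 669.2 + 58.24 + 3.857 + 285.4 + 7.172 = 1023.869

1023.869 nF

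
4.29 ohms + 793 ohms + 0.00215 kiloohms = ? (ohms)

In ohms:
  4.29 ohms → 4.29
  793 ohms → 793
  0.00215 kiloohms = 0.00215 × 10^3 ohms = 2.15
Sum: 4.29 + 793 + 2.15 = 799.44

799.44 ohms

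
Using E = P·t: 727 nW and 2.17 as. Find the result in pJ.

727 × 10⁻⁹ × 2.17 × 10⁻¹⁸ = 1577.59 × 10⁻²⁷ J

0.00000000000157759 pJ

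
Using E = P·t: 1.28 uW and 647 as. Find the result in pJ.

1.28e-6 × 647e-18 = 828.16e-24 J

0.00000000082816 pJ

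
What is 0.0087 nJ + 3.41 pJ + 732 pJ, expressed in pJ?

In pJ:
  0.0087 nJ = 0.0087e3 pJ = 8.7
  3.41 pJ → 3.41
  732 pJ → 732
Sum: 8.7 + 3.41 + 732 = 744.11

744.11 pJ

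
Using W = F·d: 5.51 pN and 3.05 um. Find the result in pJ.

5.51 × 10^-12 × 3.05 × 10^-6 = 16.8055 × 10^-18 J

0.0000168055 pJ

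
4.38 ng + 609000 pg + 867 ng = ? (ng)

In ng:
  4.38 ng → 4.38
  609000 pg = 609000e-3 ng = 609
  867 ng → 867
Sum: 4.38 + 609 + 867 = 1480.38

1480.38 ng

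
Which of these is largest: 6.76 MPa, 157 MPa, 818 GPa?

818 GPa

6.76 MPa = 6760000 Pa
157 MPa = 157000000 Pa
818 GPa = 818000000000 Pa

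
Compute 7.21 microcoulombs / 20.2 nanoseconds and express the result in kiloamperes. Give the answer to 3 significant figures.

0.357 kiloamperes

(7.21 × 10^-6) / (20.2 × 10^-9) = 0.35693 × 10^3 A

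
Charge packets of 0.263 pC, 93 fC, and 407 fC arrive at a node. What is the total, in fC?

763 fC

In fC:
  0.263 pC = 0.263e3 fC = 263
  93 fC → 93
  407 fC → 407
Sum: 263 + 93 + 407 = 763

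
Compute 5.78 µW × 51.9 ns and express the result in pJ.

5.78 × 10^-6 × 51.9 × 10^-9 = 299.982 × 10^-15 J

0.299982 pJ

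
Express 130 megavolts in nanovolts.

130000000000000000 nanovolts

mega = 10⁶, nano = 10⁻⁹; factor is 10¹⁵.
130 × 10¹⁵ = 130000000000000000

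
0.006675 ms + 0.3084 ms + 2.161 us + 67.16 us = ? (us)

384.396 us

In us:
  0.006675 ms = 0.006675e3 us = 6.675
  0.3084 ms = 0.3084e3 us = 308.4
  2.161 us → 2.161
  67.16 us → 67.16
Sum: 6.675 + 308.4 + 2.161 + 67.16 = 384.396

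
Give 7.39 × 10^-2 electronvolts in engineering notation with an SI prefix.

73.9 millielectronvolts

= 73.9 × 10^-3 electronvolts; 10^-3 is milli.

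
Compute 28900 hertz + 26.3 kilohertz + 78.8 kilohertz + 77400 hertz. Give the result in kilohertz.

In kilohertz:
  28900 hertz = 28900e-3 kilohertz = 28.9
  26.3 kilohertz → 26.3
  78.8 kilohertz → 78.8
  77400 hertz = 77400e-3 kilohertz = 77.4
Sum: 28.9 + 26.3 + 78.8 + 77.4 = 211.4

211.4 kilohertz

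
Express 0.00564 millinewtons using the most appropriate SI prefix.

5.64 micronewtons

= 5.64e-6 newtons; 1e-6 is micro.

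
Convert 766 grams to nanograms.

766000000000 nanograms

(no prefix) = 10⁰, nano = 10⁻⁹; factor is 10⁹.
766 × 10⁹ = 766000000000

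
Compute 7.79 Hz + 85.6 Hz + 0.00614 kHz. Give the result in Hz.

99.53 Hz

In Hz:
  7.79 Hz → 7.79
  85.6 Hz → 85.6
  0.00614 kHz = 0.00614 × 10³ Hz = 6.14
Sum: 7.79 + 85.6 + 6.14 = 99.53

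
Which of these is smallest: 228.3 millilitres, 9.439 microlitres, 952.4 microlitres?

228.3 millilitres = 0.2283 litres
9.439 microlitres = 0.000009439 litres
952.4 microlitres = 0.0009524 litres

9.439 microlitres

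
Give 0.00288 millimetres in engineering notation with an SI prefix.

= 2.88e-6 metres; 1e-6 is micro.

2.88 micrometres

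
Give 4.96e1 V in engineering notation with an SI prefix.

49.6 V

= 49.6 V; mantissa already in [1, 1000).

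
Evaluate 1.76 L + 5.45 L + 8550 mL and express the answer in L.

15.76 L

In L:
  1.76 L → 1.76
  5.45 L → 5.45
  8550 mL = 8550 × 10⁻³ L = 8.55
Sum: 1.76 + 5.45 + 8.55 = 15.76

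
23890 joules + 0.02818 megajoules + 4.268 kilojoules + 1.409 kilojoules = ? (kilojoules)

In kilojoules:
  23890 joules = 23890e-3 kilojoules = 23.89
  0.02818 megajoules = 0.02818e3 kilojoules = 28.18
  4.268 kilojoules → 4.268
  1.409 kilojoules → 1.409
Sum: 23.89 + 28.18 + 4.268 + 1.409 = 57.747

57.747 kilojoules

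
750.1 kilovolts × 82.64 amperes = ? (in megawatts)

61.988264 megawatts

750.1 × 10^3 × 82.64 = 61988.264 × 10^3 W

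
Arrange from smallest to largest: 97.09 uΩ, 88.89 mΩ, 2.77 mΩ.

97.09 uΩ < 2.77 mΩ < 88.89 mΩ

97.09 uΩ = 0.00009709 Ω
88.89 mΩ = 0.08889 Ω
2.77 mΩ = 0.00277 Ω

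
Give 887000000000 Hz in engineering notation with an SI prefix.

887 GHz

= 887e9 Hz; 1e9 is giga.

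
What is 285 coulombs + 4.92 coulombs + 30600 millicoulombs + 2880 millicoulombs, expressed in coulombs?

323.4 coulombs

In coulombs:
  285 coulombs → 285
  4.92 coulombs → 4.92
  30600 millicoulombs = 30600 × 10⁻³ coulombs = 30.6
  2880 millicoulombs = 2880 × 10⁻³ coulombs = 2.88
Sum: 285 + 4.92 + 30.6 + 2.88 = 323.4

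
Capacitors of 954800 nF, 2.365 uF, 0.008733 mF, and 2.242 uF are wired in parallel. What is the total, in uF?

968.14 uF

In uF:
  954800 nF = 954800e-3 uF = 954.8
  2.365 uF → 2.365
  0.008733 mF = 0.008733e3 uF = 8.733
  2.242 uF → 2.242
Sum: 954.8 + 2.365 + 8.733 + 2.242 = 968.14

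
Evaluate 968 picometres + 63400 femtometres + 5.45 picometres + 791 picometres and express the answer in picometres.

In picometres:
  968 picometres → 968
  63400 femtometres = 63400 × 10^-3 picometres = 63.4
  5.45 picometres → 5.45
  791 picometres → 791
Sum: 968 + 63.4 + 5.45 + 791 = 1827.85

1827.85 picometres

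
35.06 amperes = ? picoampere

(no prefix) = 10^0, pico = 10^-12; factor is 10^12.
35.06 × 10^12 = 35060000000000

35060000000000 picoamperes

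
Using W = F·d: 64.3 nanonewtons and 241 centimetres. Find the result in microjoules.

64.3 × 10^-9 × 241 × 10^-2 = 15496.3 × 10^-11 J

0.154963 microjoules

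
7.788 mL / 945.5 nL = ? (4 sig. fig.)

8237

(7.788e-3) / (945.5e-9) = 0.0082369e6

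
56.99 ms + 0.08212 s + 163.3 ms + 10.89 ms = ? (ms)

In ms:
  56.99 ms → 56.99
  0.08212 s = 0.08212 × 10³ ms = 82.12
  163.3 ms → 163.3
  10.89 ms → 10.89
Sum: 56.99 + 82.12 + 163.3 + 10.89 = 313.3

313.3 ms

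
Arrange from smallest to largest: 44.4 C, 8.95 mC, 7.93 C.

8.95 mC < 7.93 C < 44.4 C

44.4 C = 44.4 C
8.95 mC = 0.00895 C
7.93 C = 7.93 C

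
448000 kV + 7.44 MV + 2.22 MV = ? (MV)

In MV:
  448000 kV = 448000 × 10⁻³ MV = 448
  7.44 MV → 7.44
  2.22 MV → 2.22
Sum: 448 + 7.44 + 2.22 = 457.66

457.66 MV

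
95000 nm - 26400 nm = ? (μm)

68.6 μm

In μm:
  95000 nm = 95000e-3 μm = 95
  26400 nm = 26400e-3 μm = 26.4
Difference: 95 - 26.4 = 68.6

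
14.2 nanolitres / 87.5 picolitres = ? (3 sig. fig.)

(14.2 × 10^-9) / (87.5 × 10^-12) = 0.1623 × 10^3

162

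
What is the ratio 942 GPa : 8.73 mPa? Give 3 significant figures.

(942e9) / (8.73e-3) = 107.9e12

108000000000000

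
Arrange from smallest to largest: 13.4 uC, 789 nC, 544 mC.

13.4 uC = 0.0000134 C
789 nC = 0.000000789 C
544 mC = 0.544 C

789 nC < 13.4 uC < 544 mC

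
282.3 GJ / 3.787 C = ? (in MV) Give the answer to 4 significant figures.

74540 MV

(282.3 × 10⁹) / (3.787) = 74.5445 × 10⁹ V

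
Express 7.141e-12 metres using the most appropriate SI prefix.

= 7.141e-12 metres; 1e-12 is pico.

7.141 picometres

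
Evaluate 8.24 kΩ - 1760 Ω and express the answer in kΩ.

In kΩ:
  8.24 kΩ → 8.24
  1760 Ω = 1760 × 10^-3 kΩ = 1.76
Difference: 8.24 - 1.76 = 6.48

6.48 kΩ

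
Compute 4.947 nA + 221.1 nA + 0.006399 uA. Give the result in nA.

232.446 nA

In nA:
  4.947 nA → 4.947
  221.1 nA → 221.1
  0.006399 uA = 0.006399 × 10³ nA = 6.399
Sum: 4.947 + 221.1 + 6.399 = 232.446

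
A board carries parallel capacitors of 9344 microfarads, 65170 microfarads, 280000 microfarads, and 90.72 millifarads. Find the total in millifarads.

445.234 millifarads

In millifarads:
  9344 microfarads = 9344e-3 millifarads = 9.344
  65170 microfarads = 65170e-3 millifarads = 65.17
  280000 microfarads = 280000e-3 millifarads = 280
  90.72 millifarads → 90.72
Sum: 9.344 + 65.17 + 280 + 90.72 = 445.234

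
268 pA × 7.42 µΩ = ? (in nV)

268e-12 × 7.42e-6 = 1988.56e-18 V

0.00000198856 nV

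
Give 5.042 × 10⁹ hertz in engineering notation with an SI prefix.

= 5.042 × 10⁹ hertz; 10⁹ is giga.

5.042 gigahertz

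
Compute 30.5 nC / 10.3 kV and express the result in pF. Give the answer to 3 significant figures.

2.96 pF

(30.5e-9) / (10.3e3) = 2.9612e-12 F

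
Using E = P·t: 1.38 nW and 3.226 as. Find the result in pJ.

0.00000000000000445188 pJ

1.38 × 10^-9 × 3.226 × 10^-18 = 4.45188 × 10^-27 J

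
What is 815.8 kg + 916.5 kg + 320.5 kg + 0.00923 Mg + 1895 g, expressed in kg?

In kg:
  815.8 kg → 815.8
  916.5 kg → 916.5
  320.5 kg → 320.5
  0.00923 Mg = 0.00923 × 10³ kg = 9.23
  1895 g = 1895 × 10⁻³ kg = 1.895
Sum: 815.8 + 916.5 + 320.5 + 9.23 + 1.895 = 2063.925

2063.925 kg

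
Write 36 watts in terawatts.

(no prefix) = 10⁰, tera = 10¹²; factor is 10⁻¹².
36 × 10⁻¹² = 0.000000000036

0.000000000036 terawatts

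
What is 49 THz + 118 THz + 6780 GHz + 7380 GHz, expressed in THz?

In THz:
  49 THz → 49
  118 THz → 118
  6780 GHz = 6780 × 10⁻³ THz = 6.78
  7380 GHz = 7380 × 10⁻³ THz = 7.38
Sum: 49 + 118 + 6.78 + 7.38 = 181.16

181.16 THz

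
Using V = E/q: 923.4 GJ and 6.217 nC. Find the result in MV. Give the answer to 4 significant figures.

148500000000000 MV

(923.4e9) / (6.217e-9) = 148.528e18 V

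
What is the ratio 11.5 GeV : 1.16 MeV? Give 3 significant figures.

9910

(11.5e9) / (1.16e6) = 9.914e3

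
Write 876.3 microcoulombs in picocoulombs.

micro = 1e-6, pico = 1e-12; factor is 1e6.
876.3 × 1e6 = 876300000

876300000 picocoulombs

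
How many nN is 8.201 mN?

milli = 10^-3, nano = 10^-9; factor is 10^6.
8.201 × 10^6 = 8201000

8201000 nN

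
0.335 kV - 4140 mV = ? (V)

330.86 V

In V:
  0.335 kV = 0.335 × 10³ V = 335
  4140 mV = 4140 × 10⁻³ V = 4.14
Difference: 335 - 4.14 = 330.86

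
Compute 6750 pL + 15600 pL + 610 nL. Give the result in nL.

632.35 nL

In nL:
  6750 pL = 6750 × 10^-3 nL = 6.75
  15600 pL = 15600 × 10^-3 nL = 15.6
  610 nL → 610
Sum: 6.75 + 15.6 + 610 = 632.35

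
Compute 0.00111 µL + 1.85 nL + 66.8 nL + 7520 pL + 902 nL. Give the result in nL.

In nL:
  0.00111 µL = 0.00111e3 nL = 1.11
  1.85 nL → 1.85
  66.8 nL → 66.8
  7520 pL = 7520e-3 nL = 7.52
  902 nL → 902
Sum: 1.11 + 1.85 + 66.8 + 7.52 + 902 = 979.28

979.28 nL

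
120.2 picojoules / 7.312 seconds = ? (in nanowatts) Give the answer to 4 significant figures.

(120.2 × 10^-12) / (7.312) = 16.4387 × 10^-12 W

0.01644 nanowatts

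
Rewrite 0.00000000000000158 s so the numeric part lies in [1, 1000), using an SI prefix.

= 1.58 × 10⁻¹⁵ s; 10⁻¹⁵ is femto.

1.58 fs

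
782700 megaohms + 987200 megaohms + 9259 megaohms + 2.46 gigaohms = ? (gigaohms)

In gigaohms:
  782700 megaohms = 782700 × 10⁻³ gigaohms = 782.7
  987200 megaohms = 987200 × 10⁻³ gigaohms = 987.2
  9259 megaohms = 9259 × 10⁻³ gigaohms = 9.259
  2.46 gigaohms → 2.46
Sum: 782.7 + 987.2 + 9.259 + 2.46 = 1781.619

1781.619 gigaohms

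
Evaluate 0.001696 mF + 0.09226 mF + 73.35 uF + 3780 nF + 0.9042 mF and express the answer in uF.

1075.286 uF

In uF:
  0.001696 mF = 0.001696 × 10^3 uF = 1.696
  0.09226 mF = 0.09226 × 10^3 uF = 92.26
  73.35 uF → 73.35
  3780 nF = 3780 × 10^-3 uF = 3.78
  0.9042 mF = 0.9042 × 10^3 uF = 904.2
Sum: 1.696 + 92.26 + 73.35 + 3.78 + 904.2 = 1075.286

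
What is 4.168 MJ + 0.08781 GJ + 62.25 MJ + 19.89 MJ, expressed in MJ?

In MJ:
  4.168 MJ → 4.168
  0.08781 GJ = 0.08781 × 10^3 MJ = 87.81
  62.25 MJ → 62.25
  19.89 MJ → 19.89
Sum: 4.168 + 87.81 + 62.25 + 19.89 = 174.118

174.118 MJ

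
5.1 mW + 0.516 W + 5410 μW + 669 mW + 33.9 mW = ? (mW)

1229.41 mW

In mW:
  5.1 mW → 5.1
  0.516 W = 0.516 × 10³ mW = 516
  5410 μW = 5410 × 10⁻³ mW = 5.41
  669 mW → 669
  33.9 mW → 33.9
Sum: 5.1 + 516 + 5.41 + 669 + 33.9 = 1229.41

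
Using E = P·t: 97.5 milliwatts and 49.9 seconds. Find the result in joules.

97.5 × 10^-3 × 49.9 = 4865.25 × 10^-3 J

4.86525 joules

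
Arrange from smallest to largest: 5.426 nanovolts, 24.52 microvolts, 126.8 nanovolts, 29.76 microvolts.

5.426 nanovolts < 126.8 nanovolts < 24.52 microvolts < 29.76 microvolts

5.426 nanovolts = 0.000000005426 volts
24.52 microvolts = 0.00002452 volts
126.8 nanovolts = 0.0000001268 volts
29.76 microvolts = 0.00002976 volts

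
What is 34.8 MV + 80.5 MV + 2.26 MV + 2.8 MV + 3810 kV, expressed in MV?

124.17 MV

In MV:
  34.8 MV → 34.8
  80.5 MV → 80.5
  2.26 MV → 2.26
  2.8 MV → 2.8
  3810 kV = 3810 × 10⁻³ MV = 3.81
Sum: 34.8 + 80.5 + 2.26 + 2.8 + 3.81 = 124.17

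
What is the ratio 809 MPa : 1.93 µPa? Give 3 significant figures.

(809 × 10⁶) / (1.93 × 10⁻⁶) = 419.2 × 10¹²

419000000000000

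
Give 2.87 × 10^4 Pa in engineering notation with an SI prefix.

= 28.7 × 10^3 Pa; 10^3 is kilo.

28.7 kPa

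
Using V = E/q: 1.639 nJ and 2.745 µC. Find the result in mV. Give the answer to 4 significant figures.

(1.639 × 10^-9) / (2.745 × 10^-6) = 0.597086 × 10^-3 V

0.5971 mV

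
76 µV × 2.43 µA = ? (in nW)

0.18468 nW

76 × 10⁻⁶ × 2.43 × 10⁻⁶ = 184.68 × 10⁻¹² W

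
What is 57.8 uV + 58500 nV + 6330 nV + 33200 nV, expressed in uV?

In uV:
  57.8 uV → 57.8
  58500 nV = 58500e-3 uV = 58.5
  6330 nV = 6330e-3 uV = 6.33
  33200 nV = 33200e-3 uV = 33.2
Sum: 57.8 + 58.5 + 6.33 + 33.2 = 155.83

155.83 uV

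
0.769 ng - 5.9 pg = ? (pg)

In pg:
  0.769 ng = 0.769 × 10³ pg = 769
  5.9 pg → 5.9
Difference: 769 - 5.9 = 763.1

763.1 pg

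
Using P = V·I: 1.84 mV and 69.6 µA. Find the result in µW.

1.84 × 10^-3 × 69.6 × 10^-6 = 128.064 × 10^-9 W

0.128064 µW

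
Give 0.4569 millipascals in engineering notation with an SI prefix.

= 456.9 × 10⁻⁶ pascals; 10⁻⁶ is micro.

456.9 micropascals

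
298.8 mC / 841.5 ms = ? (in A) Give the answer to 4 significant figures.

(298.8 × 10^-3) / (841.5 × 10^-3) = 0.35508 A

0.3551 A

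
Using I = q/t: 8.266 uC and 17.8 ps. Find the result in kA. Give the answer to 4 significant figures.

464.4 kA

(8.266 × 10⁻⁶) / (17.8 × 10⁻¹²) = 0.464382 × 10⁶ A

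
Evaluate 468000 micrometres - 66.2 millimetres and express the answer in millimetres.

In millimetres:
  468000 micrometres = 468000 × 10⁻³ millimetres = 468
  66.2 millimetres → 66.2
Difference: 468 - 66.2 = 401.8

401.8 millimetres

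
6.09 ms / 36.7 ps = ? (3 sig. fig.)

(6.09e-3) / (36.7e-12) = 0.1659e9

166000000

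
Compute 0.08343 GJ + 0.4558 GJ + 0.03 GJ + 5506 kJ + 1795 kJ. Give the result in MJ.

In MJ:
  0.08343 GJ = 0.08343e3 MJ = 83.43
  0.4558 GJ = 0.4558e3 MJ = 455.8
  0.03 GJ = 0.03e3 MJ = 30
  5506 kJ = 5506e-3 MJ = 5.506
  1795 kJ = 1795e-3 MJ = 1.795
Sum: 83.43 + 455.8 + 30 + 5.506 + 1.795 = 576.531

576.531 MJ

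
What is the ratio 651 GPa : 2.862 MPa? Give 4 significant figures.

227500

(651e9) / (2.862e6) = 227.46e3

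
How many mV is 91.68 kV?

kilo = 10³, milli = 10⁻³; factor is 10⁶.
91.68 × 10⁶ = 91680000

91680000 mV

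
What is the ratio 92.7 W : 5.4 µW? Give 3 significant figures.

(92.7) / (5.4 × 10^-6) = 17.17 × 10^6

17200000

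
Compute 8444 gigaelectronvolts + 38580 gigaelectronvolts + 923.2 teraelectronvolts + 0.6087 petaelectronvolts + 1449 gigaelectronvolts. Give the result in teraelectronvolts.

1580.373 teraelectronvolts

In teraelectronvolts:
  8444 gigaelectronvolts = 8444 × 10^-3 teraelectronvolts = 8.444
  38580 gigaelectronvolts = 38580 × 10^-3 teraelectronvolts = 38.58
  923.2 teraelectronvolts → 923.2
  0.6087 petaelectronvolts = 0.6087 × 10^3 teraelectronvolts = 608.7
  1449 gigaelectronvolts = 1449 × 10^-3 teraelectronvolts = 1.449
Sum: 8.444 + 38.58 + 923.2 + 608.7 + 1.449 = 1580.373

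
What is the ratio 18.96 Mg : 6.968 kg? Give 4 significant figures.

2721

(18.96e6) / (6.968e3) = 2.721e3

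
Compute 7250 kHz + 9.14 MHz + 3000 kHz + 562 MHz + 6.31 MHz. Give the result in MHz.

In MHz:
  7250 kHz = 7250 × 10⁻³ MHz = 7.25
  9.14 MHz → 9.14
  3000 kHz = 3000 × 10⁻³ MHz = 3
  562 MHz → 562
  6.31 MHz → 6.31
Sum: 7.25 + 9.14 + 3 + 562 + 6.31 = 587.7

587.7 MHz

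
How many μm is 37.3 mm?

37300 μm

milli = 1e-3, micro = 1e-6; factor is 1e3.
37.3 × 1e3 = 37300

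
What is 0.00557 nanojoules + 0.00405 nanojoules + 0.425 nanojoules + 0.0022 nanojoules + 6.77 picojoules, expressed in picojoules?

In picojoules:
  0.00557 nanojoules = 0.00557 × 10³ picojoules = 5.57
  0.00405 nanojoules = 0.00405 × 10³ picojoules = 4.05
  0.425 nanojoules = 0.425 × 10³ picojoules = 425
  0.0022 nanojoules = 0.0022 × 10³ picojoules = 2.2
  6.77 picojoules → 6.77
Sum: 5.57 + 4.05 + 425 + 2.2 + 6.77 = 443.59

443.59 picojoules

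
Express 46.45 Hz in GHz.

(no prefix) = 1e0, giga = 1e9; factor is 1e-9.
46.45 × 1e-9 = 0.00000004645

0.00000004645 GHz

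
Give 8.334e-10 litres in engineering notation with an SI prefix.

= 833.4e-12 litres; 1e-12 is pico.

833.4 picolitres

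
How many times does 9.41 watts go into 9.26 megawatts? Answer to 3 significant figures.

984000

(9.26e6) / (9.41) = 0.9841e6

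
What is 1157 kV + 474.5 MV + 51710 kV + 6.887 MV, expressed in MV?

534.254 MV

In MV:
  1157 kV = 1157 × 10⁻³ MV = 1.157
  474.5 MV → 474.5
  51710 kV = 51710 × 10⁻³ MV = 51.71
  6.887 MV → 6.887
Sum: 1.157 + 474.5 + 51.71 + 6.887 = 534.254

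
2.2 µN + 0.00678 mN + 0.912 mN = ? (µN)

In µN:
  2.2 µN → 2.2
  0.00678 mN = 0.00678e3 µN = 6.78
  0.912 mN = 0.912e3 µN = 912
Sum: 2.2 + 6.78 + 912 = 920.98

920.98 µN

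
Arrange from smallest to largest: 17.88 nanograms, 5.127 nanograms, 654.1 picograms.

654.1 picograms < 5.127 nanograms < 17.88 nanograms

17.88 nanograms = 0.00000001788 grams
5.127 nanograms = 0.000000005127 grams
654.1 picograms = 0.0000000006541 grams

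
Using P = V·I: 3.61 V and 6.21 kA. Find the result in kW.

3.61 × 6.21 × 10³ = 22.4181 × 10³ W

22.4181 kW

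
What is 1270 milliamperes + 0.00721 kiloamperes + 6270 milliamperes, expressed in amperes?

In amperes:
  1270 milliamperes = 1270e-3 amperes = 1.27
  0.00721 kiloamperes = 0.00721e3 amperes = 7.21
  6270 milliamperes = 6270e-3 amperes = 6.27
Sum: 1.27 + 7.21 + 6.27 = 14.75

14.75 amperes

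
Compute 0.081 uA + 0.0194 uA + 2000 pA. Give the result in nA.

In nA:
  0.081 uA = 0.081e3 nA = 81
  0.0194 uA = 0.0194e3 nA = 19.4
  2000 pA = 2000e-3 nA = 2
Sum: 81 + 19.4 + 2 = 102.4

102.4 nA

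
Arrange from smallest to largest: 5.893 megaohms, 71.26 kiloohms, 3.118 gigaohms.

71.26 kiloohms < 5.893 megaohms < 3.118 gigaohms

5.893 megaohms = 5893000 ohms
71.26 kiloohms = 71260 ohms
3.118 gigaohms = 3118000000 ohms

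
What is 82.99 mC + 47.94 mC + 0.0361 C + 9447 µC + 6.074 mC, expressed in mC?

182.551 mC

In mC:
  82.99 mC → 82.99
  47.94 mC → 47.94
  0.0361 C = 0.0361e3 mC = 36.1
  9447 µC = 9447e-3 mC = 9.447
  6.074 mC → 6.074
Sum: 82.99 + 47.94 + 36.1 + 9.447 + 6.074 = 182.551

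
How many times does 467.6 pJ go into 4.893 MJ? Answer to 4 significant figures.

(4.893e6) / (467.6e-12) = 0.010464e18

10460000000000000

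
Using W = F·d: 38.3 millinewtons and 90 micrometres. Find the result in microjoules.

38.3 × 10⁻³ × 90 × 10⁻⁶ = 3447 × 10⁻⁹ J

3.447 microjoules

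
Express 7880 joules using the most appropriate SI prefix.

7.88 kilojoules

= 7.88e3 joules; 1e3 is kilo.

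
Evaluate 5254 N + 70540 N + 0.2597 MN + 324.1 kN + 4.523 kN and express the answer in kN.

In kN:
  5254 N = 5254 × 10^-3 kN = 5.254
  70540 N = 70540 × 10^-3 kN = 70.54
  0.2597 MN = 0.2597 × 10^3 kN = 259.7
  324.1 kN → 324.1
  4.523 kN → 4.523
Sum: 5.254 + 70.54 + 259.7 + 324.1 + 4.523 = 664.117

664.117 kN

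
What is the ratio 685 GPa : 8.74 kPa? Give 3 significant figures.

78400000

(685 × 10⁹) / (8.74 × 10³) = 78.38 × 10⁶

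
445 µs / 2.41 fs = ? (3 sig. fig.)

(445e-6) / (2.41e-15) = 184.6e9

185000000000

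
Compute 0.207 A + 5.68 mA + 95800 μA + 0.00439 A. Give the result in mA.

In mA:
  0.207 A = 0.207 × 10^3 mA = 207
  5.68 mA → 5.68
  95800 μA = 95800 × 10^-3 mA = 95.8
  0.00439 A = 0.00439 × 10^3 mA = 4.39
Sum: 207 + 5.68 + 95.8 + 4.39 = 312.87

312.87 mA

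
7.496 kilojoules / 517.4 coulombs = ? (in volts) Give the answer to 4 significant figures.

14.49 volts

(7.496 × 10^3) / (517.4) = 0.0144878 × 10^3 V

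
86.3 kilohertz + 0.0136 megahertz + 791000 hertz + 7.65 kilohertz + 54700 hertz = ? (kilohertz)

In kilohertz:
  86.3 kilohertz → 86.3
  0.0136 megahertz = 0.0136 × 10³ kilohertz = 13.6
  791000 hertz = 791000 × 10⁻³ kilohertz = 791
  7.65 kilohertz → 7.65
  54700 hertz = 54700 × 10⁻³ kilohertz = 54.7
Sum: 86.3 + 13.6 + 791 + 7.65 + 54.7 = 953.25

953.25 kilohertz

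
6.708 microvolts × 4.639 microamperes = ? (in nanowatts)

6.708 × 10⁻⁶ × 4.639 × 10⁻⁶ = 31.118412 × 10⁻¹² W

0.031118412 nanowatts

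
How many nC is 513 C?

513000000000 nC

(no prefix) = 10⁰, nano = 10⁻⁹; factor is 10⁹.
513 × 10⁹ = 513000000000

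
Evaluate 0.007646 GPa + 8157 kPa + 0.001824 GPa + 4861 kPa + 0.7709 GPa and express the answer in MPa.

In MPa:
  0.007646 GPa = 0.007646 × 10³ MPa = 7.646
  8157 kPa = 8157 × 10⁻³ MPa = 8.157
  0.001824 GPa = 0.001824 × 10³ MPa = 1.824
  4861 kPa = 4861 × 10⁻³ MPa = 4.861
  0.7709 GPa = 0.7709 × 10³ MPa = 770.9
Sum: 7.646 + 8.157 + 1.824 + 4.861 + 770.9 = 793.388

793.388 MPa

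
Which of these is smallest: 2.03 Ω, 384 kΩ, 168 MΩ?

2.03 Ω

2.03 Ω = 2.03 Ω
384 kΩ = 384000 Ω
168 MΩ = 168000000 Ω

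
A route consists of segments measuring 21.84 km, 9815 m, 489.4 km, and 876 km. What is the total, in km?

1397.055 km

In km:
  21.84 km → 21.84
  9815 m = 9815 × 10^-3 km = 9.815
  489.4 km → 489.4
  876 km → 876
Sum: 21.84 + 9.815 + 489.4 + 876 = 1397.055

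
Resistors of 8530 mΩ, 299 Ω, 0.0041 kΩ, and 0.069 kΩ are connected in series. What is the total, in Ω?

In Ω:
  8530 mΩ = 8530e-3 Ω = 8.53
  299 Ω → 299
  0.0041 kΩ = 0.0041e3 Ω = 4.1
  0.069 kΩ = 0.069e3 Ω = 69
Sum: 8.53 + 299 + 4.1 + 69 = 380.63

380.63 Ω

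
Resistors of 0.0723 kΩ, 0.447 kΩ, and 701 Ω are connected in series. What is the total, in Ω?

In Ω:
  0.0723 kΩ = 0.0723 × 10^3 Ω = 72.3
  0.447 kΩ = 0.447 × 10^3 Ω = 447
  701 Ω → 701
Sum: 72.3 + 447 + 701 = 1220.3

1220.3 Ω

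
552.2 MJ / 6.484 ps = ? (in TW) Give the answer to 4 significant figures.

85160000 TW

(552.2 × 10^6) / (6.484 × 10^-12) = 85.1635 × 10^18 W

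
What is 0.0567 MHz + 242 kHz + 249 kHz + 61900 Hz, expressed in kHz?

609.6 kHz

In kHz:
  0.0567 MHz = 0.0567 × 10³ kHz = 56.7
  242 kHz → 242
  249 kHz → 249
  61900 Hz = 61900 × 10⁻³ kHz = 61.9
Sum: 56.7 + 242 + 249 + 61.9 = 609.6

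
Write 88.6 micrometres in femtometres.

micro = 10⁻⁶, femto = 10⁻¹⁵; factor is 10⁹.
88.6 × 10⁹ = 88600000000

88600000000 femtometres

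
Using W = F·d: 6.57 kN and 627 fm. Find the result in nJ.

6.57 × 10³ × 627 × 10⁻¹⁵ = 4119.39 × 10⁻¹² J

4.11939 nJ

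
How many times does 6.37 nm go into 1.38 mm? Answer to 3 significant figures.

217000

(1.38 × 10^-3) / (6.37 × 10^-9) = 0.2166 × 10^6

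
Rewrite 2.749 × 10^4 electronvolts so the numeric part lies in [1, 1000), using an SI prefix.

= 27.49 × 10^3 electronvolts; 10^3 is kilo.

27.49 kiloelectronvolts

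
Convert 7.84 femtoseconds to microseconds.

femto = 10⁻¹⁵, micro = 10⁻⁶; factor is 10⁻⁹.
7.84 × 10⁻⁹ = 0.00000000784

0.00000000784 microseconds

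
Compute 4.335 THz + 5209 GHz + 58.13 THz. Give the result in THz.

In THz:
  4.335 THz → 4.335
  5209 GHz = 5209 × 10⁻³ THz = 5.209
  58.13 THz → 58.13
Sum: 4.335 + 5.209 + 58.13 = 67.674

67.674 THz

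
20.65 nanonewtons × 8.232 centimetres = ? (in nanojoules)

1.699908 nanojoules

20.65 × 10⁻⁹ × 8.232 × 10⁻² = 169.9908 × 10⁻¹¹ J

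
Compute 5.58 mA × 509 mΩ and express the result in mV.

2.84022 mV

5.58 × 10^-3 × 509 × 10^-3 = 2840.22 × 10^-6 V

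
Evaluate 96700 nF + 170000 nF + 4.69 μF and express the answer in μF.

In μF:
  96700 nF = 96700e-3 μF = 96.7
  170000 nF = 170000e-3 μF = 170
  4.69 μF → 4.69
Sum: 96.7 + 170 + 4.69 = 271.39

271.39 μF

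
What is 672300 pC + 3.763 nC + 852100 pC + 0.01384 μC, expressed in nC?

In nC:
  672300 pC = 672300 × 10^-3 nC = 672.3
  3.763 nC → 3.763
  852100 pC = 852100 × 10^-3 nC = 852.1
  0.01384 μC = 0.01384 × 10^3 nC = 13.84
Sum: 672.3 + 3.763 + 852.1 + 13.84 = 1542.003

1542.003 nC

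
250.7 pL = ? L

0.0000000002507 L

pico = 1e-12, (no prefix) = 1e0; factor is 1e-12.
250.7 × 1e-12 = 0.0000000002507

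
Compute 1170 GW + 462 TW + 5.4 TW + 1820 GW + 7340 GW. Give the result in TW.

In TW:
  1170 GW = 1170 × 10^-3 TW = 1.17
  462 TW → 462
  5.4 TW → 5.4
  1820 GW = 1820 × 10^-3 TW = 1.82
  7340 GW = 7340 × 10^-3 TW = 7.34
Sum: 1.17 + 462 + 5.4 + 1.82 + 7.34 = 477.73

477.73 TW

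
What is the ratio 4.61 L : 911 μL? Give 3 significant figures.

(4.61) / (911 × 10⁻⁶) = 0.00506 × 10⁶

5060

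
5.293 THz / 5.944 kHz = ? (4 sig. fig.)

(5.293 × 10^12) / (5.944 × 10^3) = 0.89048 × 10^9

890500000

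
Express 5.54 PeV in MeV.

5540000000 MeV

peta = 10¹⁵, mega = 10⁶; factor is 10⁹.
5.54 × 10⁹ = 5540000000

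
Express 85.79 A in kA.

(no prefix) = 10⁰, kilo = 10³; factor is 10⁻³.
85.79 × 10⁻³ = 0.08579

0.08579 kA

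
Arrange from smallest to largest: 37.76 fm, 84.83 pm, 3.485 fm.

37.76 fm = 0.00000000000003776 m
84.83 pm = 0.00000000008483 m
3.485 fm = 0.000000000000003485 m

3.485 fm < 37.76 fm < 84.83 pm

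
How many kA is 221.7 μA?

0.0000002217 kA

micro = 10⁻⁶, kilo = 10³; factor is 10⁻⁹.
221.7 × 10⁻⁹ = 0.0000002217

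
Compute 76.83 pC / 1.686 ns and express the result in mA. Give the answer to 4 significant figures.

(76.83 × 10⁻¹²) / (1.686 × 10⁻⁹) = 45.5694 × 10⁻³ A

45.57 mA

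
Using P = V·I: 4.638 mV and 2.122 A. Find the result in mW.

4.638e-3 × 2.122 = 9.841836e-3 W

9.841836 mW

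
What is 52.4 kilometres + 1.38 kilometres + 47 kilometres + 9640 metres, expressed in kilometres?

110.42 kilometres

In kilometres:
  52.4 kilometres → 52.4
  1.38 kilometres → 1.38
  47 kilometres → 47
  9640 metres = 9640e-3 kilometres = 9.64
Sum: 52.4 + 1.38 + 47 + 9.64 = 110.42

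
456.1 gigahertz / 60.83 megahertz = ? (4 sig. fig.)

(456.1 × 10⁹) / (60.83 × 10⁶) = 7.4979 × 10³

7498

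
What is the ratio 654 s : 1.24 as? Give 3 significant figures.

(654) / (1.24 × 10^-18) = 527.4 × 10^18

527000000000000000000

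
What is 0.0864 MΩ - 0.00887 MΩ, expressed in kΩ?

77.53 kΩ

In kΩ:
  0.0864 MΩ = 0.0864e3 kΩ = 86.4
  0.00887 MΩ = 0.00887e3 kΩ = 8.87
Difference: 86.4 - 8.87 = 77.53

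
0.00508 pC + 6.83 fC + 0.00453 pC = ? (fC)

In fC:
  0.00508 pC = 0.00508e3 fC = 5.08
  6.83 fC → 6.83
  0.00453 pC = 0.00453e3 fC = 4.53
Sum: 5.08 + 6.83 + 4.53 = 16.44

16.44 fC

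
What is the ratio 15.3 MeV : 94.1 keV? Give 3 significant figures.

163

(15.3 × 10⁶) / (94.1 × 10³) = 0.1626 × 10³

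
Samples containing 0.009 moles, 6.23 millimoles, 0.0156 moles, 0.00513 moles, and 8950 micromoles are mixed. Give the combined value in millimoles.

44.91 millimoles

In millimoles:
  0.009 moles = 0.009 × 10³ millimoles = 9
  6.23 millimoles → 6.23
  0.0156 moles = 0.0156 × 10³ millimoles = 15.6
  0.00513 moles = 0.00513 × 10³ millimoles = 5.13
  8950 micromoles = 8950 × 10⁻³ millimoles = 8.95
Sum: 9 + 6.23 + 15.6 + 5.13 + 8.95 = 44.91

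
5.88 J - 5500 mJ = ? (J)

In J:
  5.88 J → 5.88
  5500 mJ = 5500 × 10⁻³ J = 5.5
Difference: 5.88 - 5.5 = 0.38

0.38 J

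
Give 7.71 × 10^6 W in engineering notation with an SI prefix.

= 7.71 × 10^6 W; 10^6 is mega.

7.71 MW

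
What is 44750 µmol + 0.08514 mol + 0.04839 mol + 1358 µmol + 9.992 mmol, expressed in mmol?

In mmol:
  44750 µmol = 44750 × 10^-3 mmol = 44.75
  0.08514 mol = 0.08514 × 10^3 mmol = 85.14
  0.04839 mol = 0.04839 × 10^3 mmol = 48.39
  1358 µmol = 1358 × 10^-3 mmol = 1.358
  9.992 mmol → 9.992
Sum: 44.75 + 85.14 + 48.39 + 1.358 + 9.992 = 189.63

189.63 mmol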